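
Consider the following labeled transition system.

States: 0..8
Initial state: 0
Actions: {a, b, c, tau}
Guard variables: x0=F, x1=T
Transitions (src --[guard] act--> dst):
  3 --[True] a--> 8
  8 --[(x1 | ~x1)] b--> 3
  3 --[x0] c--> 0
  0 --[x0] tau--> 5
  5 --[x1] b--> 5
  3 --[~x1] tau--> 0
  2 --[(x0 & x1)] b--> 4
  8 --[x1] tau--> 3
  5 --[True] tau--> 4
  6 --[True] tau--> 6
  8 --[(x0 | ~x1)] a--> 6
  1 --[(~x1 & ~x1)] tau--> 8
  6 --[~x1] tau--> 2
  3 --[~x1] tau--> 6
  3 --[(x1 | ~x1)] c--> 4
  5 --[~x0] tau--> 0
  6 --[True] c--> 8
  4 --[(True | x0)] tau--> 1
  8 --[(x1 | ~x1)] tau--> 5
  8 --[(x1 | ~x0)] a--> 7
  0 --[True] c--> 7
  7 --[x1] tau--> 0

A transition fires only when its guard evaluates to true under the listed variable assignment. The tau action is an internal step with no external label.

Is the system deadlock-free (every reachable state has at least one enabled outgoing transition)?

Reachable = {0,7}
  0: c→7  [deg 1]
  7: tau→0  [deg 1]

Answer: DEADLOCK-FREE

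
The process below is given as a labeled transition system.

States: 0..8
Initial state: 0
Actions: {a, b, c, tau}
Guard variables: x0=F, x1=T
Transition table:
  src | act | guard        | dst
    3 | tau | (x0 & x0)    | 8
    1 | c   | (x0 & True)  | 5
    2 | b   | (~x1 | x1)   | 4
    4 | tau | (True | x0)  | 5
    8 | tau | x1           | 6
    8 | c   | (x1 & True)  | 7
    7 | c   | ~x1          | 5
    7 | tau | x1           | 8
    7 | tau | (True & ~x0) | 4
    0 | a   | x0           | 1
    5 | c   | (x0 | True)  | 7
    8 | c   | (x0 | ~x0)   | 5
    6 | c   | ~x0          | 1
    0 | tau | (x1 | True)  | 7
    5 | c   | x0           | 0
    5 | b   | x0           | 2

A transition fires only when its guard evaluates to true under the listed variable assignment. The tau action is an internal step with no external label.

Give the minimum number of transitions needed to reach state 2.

Layered search for 2:
  L0 = {0}
  L1 = {7}
  L2 = {4,8}
  L3 = {5,6}
  L4 = {1}
2 never appears.

Answer: UNREACHABLE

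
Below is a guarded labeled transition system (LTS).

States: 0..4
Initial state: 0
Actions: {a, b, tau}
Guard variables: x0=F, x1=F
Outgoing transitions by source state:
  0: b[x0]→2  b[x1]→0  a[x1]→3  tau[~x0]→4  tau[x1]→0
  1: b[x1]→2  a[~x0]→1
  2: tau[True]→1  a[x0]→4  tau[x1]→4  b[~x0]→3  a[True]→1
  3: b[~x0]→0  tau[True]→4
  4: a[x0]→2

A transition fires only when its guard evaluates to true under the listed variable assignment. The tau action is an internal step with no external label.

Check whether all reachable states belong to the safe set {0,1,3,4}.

Inv-set: {0,1,3,4}
R = {0,4}
  0: ok
  4: ok

Answer: INVARIANT HOLDS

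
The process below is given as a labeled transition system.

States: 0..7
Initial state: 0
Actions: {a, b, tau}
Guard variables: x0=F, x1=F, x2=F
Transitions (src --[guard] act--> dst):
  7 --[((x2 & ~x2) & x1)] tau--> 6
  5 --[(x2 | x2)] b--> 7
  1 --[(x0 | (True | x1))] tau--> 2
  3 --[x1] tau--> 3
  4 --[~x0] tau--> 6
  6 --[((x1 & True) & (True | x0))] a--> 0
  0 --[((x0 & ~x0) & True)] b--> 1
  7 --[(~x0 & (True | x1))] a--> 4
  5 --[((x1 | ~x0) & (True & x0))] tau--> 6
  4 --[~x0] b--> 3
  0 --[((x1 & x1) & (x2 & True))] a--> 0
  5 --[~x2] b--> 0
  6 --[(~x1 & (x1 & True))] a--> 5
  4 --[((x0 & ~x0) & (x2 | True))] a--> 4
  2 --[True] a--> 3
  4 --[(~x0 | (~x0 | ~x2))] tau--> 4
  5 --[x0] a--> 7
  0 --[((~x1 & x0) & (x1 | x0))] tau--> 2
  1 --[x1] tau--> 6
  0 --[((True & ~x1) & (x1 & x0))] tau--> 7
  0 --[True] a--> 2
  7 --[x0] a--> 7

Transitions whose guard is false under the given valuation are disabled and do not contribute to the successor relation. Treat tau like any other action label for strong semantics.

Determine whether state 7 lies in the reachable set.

Answer: UNREACHABLE

Analysis:
After dropping false guards: 8 live edges.
L0 = {0}
L1 = {2}  total {0,2}
L2 = {3}  total {0,2,3}
Reach set: {0,2,3}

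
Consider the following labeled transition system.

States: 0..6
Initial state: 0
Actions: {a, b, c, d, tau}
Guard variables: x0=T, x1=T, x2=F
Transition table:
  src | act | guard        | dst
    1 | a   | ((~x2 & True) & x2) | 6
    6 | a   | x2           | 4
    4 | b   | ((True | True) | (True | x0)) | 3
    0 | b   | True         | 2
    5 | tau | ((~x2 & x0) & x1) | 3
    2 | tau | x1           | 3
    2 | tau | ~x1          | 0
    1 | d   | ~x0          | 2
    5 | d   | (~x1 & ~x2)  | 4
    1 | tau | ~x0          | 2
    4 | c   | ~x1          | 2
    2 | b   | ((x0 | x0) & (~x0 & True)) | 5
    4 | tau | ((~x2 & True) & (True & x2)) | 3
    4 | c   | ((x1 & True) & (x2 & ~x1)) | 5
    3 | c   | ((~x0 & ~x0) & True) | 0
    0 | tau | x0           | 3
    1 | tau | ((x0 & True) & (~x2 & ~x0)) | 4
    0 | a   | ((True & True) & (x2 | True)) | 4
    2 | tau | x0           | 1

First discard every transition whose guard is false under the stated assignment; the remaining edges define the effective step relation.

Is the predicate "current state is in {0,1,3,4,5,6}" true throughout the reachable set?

Inv-set: {0,1,3,4,5,6}
Reachable = {0,1,2,3,4}
  0: safe
  1: safe
  2: ✗ unsafe
  3: safe
  4: safe
reach 2 via b — violates

Answer: INVARIANT VIOLATED at state 2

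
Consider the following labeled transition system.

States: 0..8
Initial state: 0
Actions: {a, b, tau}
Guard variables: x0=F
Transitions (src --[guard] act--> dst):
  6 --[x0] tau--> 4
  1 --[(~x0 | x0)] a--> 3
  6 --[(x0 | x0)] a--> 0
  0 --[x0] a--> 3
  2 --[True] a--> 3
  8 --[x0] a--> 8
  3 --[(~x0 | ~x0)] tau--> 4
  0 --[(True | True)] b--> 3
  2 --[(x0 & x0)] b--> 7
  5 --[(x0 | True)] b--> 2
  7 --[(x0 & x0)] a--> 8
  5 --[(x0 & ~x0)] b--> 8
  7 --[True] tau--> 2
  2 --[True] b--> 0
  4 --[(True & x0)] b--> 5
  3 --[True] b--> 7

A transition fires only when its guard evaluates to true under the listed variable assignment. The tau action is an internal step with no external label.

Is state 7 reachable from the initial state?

Answer: REACHABLE

Analysis:
Guard filter leaves 8 enabled edge(s).
L0 = {0}
L1 = {3}  now seen {0,3}
L2 = {4,7}  now seen {0,3,4,7}
L3 = {2}  now seen {0,2,3,4,7}
R = {0,2,3,4,7}
Path to 7: b·b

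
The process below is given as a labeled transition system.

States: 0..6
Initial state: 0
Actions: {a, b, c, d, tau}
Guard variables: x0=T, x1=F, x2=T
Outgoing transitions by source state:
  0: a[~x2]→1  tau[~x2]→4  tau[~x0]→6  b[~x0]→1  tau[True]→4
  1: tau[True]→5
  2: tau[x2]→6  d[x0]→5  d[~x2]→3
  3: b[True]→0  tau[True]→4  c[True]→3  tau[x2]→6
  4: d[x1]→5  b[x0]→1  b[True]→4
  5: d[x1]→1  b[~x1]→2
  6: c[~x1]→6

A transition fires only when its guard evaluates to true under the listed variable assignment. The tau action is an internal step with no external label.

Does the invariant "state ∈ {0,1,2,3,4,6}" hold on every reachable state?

Allowed set {0,1,2,3,4,6}
Reachable = {0,1,2,4,5,6}
  0: ✓
  1: ✓
  2: ✓
  4: ✓
  5: VIOLATES
  6: ✓
counterexample path to 5: tau·b·tau

Answer: INVARIANT VIOLATED at state 5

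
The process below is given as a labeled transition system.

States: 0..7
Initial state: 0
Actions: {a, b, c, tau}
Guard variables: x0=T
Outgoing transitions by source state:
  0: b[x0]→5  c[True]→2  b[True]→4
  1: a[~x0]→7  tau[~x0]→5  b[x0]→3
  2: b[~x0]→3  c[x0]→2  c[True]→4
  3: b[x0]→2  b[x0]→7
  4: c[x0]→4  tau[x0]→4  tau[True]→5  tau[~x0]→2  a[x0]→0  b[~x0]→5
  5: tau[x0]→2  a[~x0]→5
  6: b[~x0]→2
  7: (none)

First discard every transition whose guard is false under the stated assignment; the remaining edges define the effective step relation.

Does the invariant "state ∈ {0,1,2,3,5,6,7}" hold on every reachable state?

Answer: INVARIANT VIOLATED at state 4

Working:
Inv-set: {0,1,2,3,5,6,7}
R = {0,2,4,5}
  0: safe
  2: safe
  4: ✗ unsafe
  5: safe
counterexample path to 4: b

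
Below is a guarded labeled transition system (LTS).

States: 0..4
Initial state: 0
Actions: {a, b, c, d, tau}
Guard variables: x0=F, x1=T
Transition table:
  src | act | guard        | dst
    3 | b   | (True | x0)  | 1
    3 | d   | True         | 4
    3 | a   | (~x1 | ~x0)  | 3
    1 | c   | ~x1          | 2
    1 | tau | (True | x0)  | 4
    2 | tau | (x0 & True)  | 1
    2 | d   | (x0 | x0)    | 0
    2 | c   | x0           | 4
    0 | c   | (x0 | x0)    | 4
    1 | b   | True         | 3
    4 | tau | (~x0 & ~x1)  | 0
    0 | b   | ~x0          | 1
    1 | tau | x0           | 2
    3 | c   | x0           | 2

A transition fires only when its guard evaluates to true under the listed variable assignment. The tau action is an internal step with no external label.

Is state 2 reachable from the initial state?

Answer: UNREACHABLE

Trace:
Guard filter leaves 6 enabled edge(s).
Layer 0: {0}
Layer 1: {1}  cumulative {0,1}
Layer 2: {3,4}  cumulative {0,1,3,4}
Reach set: {0,1,3,4}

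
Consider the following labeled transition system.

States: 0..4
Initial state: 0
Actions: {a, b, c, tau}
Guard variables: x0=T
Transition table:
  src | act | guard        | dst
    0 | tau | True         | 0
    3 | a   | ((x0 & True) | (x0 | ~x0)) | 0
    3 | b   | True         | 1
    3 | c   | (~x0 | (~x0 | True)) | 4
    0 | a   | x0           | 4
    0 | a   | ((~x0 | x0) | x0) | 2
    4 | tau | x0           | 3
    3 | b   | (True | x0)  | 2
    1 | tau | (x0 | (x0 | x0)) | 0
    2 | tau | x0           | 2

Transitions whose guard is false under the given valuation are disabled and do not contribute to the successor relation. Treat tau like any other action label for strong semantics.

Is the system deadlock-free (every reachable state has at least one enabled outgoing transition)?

Answer: DEADLOCK-FREE

Analysis:
R = {0,1,2,3,4}
  0: a→2  a→4  tau→0  [3 exit(s)]
  1: tau→0  [1 exit(s)]
  2: tau→2  [1 exit(s)]
  3: a→0  b→1  b→2  c→4  [4 exit(s)]
  4: tau→3  [1 exit(s)]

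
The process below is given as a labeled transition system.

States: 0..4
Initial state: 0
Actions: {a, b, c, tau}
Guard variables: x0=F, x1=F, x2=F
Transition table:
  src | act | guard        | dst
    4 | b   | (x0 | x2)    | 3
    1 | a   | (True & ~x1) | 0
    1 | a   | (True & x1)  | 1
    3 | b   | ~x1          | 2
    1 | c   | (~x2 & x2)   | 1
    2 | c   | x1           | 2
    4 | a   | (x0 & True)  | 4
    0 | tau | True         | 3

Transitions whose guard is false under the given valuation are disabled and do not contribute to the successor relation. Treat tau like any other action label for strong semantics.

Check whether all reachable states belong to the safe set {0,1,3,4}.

Answer: INVARIANT VIOLATED at state 2

Trace:
Safe = {0,1,3,4}
Reachable = {0,2,3}
  0: ok
  2: VIOLATES
  3: ok
reach 2 via tau·b — violates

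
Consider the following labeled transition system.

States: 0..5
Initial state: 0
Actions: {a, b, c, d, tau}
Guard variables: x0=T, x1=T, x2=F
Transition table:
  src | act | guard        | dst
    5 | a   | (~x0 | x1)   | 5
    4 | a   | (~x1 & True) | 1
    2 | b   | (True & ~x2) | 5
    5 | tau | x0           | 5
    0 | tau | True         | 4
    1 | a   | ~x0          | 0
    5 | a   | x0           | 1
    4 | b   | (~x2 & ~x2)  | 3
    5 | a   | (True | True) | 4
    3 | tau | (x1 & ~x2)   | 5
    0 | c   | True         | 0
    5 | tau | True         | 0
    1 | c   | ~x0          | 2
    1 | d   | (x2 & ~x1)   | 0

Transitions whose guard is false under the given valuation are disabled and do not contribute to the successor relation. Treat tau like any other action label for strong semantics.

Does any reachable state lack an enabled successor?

Answer: DEADLOCK at state 1

Analysis:
R = {0,1,3,4,5}
  0: c→0  tau→4  [deg 2]
  1: ∅  [deadlock]
  3: tau→5  [deg 1]
  4: b→3  [deg 1]
  5: a→1  a→4  a→5  tau→0  tau→5  [deg 5]
witness 1: tau·b·tau·a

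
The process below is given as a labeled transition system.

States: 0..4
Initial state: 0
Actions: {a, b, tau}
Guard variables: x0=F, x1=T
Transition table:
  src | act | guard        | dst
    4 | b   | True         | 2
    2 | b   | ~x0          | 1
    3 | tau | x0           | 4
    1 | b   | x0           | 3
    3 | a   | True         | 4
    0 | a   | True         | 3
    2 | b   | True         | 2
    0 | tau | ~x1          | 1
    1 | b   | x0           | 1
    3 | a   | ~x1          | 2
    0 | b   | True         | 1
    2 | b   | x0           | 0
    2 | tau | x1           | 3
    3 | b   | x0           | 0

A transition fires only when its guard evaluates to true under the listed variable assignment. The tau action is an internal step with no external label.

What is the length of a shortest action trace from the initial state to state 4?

Breadth-first toward 4:
  Layer 0: {0}
  Layer 1: {1,3}
  Layer 2: {4}
first hit 4 at d=2 via a·a

Answer: 2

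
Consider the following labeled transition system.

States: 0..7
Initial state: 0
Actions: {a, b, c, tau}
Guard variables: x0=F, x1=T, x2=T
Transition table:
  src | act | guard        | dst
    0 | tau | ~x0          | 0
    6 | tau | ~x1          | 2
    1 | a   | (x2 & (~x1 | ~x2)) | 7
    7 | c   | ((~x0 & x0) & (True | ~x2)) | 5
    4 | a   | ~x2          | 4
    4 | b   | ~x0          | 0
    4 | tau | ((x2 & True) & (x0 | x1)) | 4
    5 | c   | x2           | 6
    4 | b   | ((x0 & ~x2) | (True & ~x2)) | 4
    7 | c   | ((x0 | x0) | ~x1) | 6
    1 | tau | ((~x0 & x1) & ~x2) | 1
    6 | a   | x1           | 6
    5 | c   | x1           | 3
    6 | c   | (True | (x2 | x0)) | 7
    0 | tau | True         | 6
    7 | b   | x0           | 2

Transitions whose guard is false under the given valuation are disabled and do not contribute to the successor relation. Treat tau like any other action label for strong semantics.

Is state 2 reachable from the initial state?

8 transition(s) survive guard evaluation.
Layer 0: {0}
Layer 1: {6}  total {0,6}
Layer 2: {7}  total {0,6,7}
Reach set: {0,6,7}

Answer: UNREACHABLE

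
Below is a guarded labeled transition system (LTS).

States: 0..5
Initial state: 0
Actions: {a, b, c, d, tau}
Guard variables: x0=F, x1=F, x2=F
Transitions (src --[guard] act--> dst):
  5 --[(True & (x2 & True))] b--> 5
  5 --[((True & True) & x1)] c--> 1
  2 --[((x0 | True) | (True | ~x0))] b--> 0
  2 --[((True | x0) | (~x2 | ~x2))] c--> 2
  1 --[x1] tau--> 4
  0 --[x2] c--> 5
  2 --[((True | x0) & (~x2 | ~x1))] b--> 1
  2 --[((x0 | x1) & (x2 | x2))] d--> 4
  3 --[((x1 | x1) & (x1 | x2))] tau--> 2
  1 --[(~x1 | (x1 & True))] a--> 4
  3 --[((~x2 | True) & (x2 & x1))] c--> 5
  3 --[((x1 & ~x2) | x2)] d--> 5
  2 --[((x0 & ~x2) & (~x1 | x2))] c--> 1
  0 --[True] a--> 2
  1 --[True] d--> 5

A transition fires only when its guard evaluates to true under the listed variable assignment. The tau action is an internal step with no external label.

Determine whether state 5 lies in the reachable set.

After dropping false guards: 6 live edges.
depth 0: {0}
depth 1: {2}  total {0,2}
depth 2: {1}  total {0,1,2}
depth 3: {4,5}  total {0,1,2,4,5}
Reachable = {0,1,2,4,5}
trace reaching 5: a·b·d

Answer: REACHABLE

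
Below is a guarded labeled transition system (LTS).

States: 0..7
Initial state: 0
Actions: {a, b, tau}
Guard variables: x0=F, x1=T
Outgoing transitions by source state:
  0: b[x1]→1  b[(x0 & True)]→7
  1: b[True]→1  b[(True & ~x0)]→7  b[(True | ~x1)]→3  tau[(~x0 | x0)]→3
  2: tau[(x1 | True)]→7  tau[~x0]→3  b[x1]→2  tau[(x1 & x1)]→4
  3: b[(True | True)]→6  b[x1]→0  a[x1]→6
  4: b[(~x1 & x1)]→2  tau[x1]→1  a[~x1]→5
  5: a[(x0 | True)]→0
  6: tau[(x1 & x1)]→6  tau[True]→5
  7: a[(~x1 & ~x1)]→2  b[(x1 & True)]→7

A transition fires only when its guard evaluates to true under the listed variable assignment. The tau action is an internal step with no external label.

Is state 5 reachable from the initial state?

17 transition(s) survive guard evaluation.
depth 0: {0}
depth 1: {1}  now seen {0,1}
depth 2: {3,7}  now seen {0,1,3,7}
depth 3: {6}  now seen {0,1,3,6,7}
depth 4: {5}  now seen {0,1,3,5,6,7}
R = {0,1,3,5,6,7}
witness 5: b·b·b·tau

Answer: REACHABLE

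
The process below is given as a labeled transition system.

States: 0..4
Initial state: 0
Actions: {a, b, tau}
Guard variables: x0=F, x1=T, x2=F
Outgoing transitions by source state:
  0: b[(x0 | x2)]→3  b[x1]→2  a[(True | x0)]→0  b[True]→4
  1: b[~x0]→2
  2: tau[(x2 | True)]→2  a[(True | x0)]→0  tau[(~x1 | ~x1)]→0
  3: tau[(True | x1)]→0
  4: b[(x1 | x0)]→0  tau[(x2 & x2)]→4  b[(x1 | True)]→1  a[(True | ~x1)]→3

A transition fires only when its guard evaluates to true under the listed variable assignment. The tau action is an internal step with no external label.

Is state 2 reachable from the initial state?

Guard filter leaves 10 enabled edge(s).
L0 = {0}
L1 = {2,4}  cumulative {0,2,4}
L2 = {1,3}  cumulative {0,1,2,3,4}
Reachable = {0,1,2,3,4}
Path to 2: b

Answer: REACHABLE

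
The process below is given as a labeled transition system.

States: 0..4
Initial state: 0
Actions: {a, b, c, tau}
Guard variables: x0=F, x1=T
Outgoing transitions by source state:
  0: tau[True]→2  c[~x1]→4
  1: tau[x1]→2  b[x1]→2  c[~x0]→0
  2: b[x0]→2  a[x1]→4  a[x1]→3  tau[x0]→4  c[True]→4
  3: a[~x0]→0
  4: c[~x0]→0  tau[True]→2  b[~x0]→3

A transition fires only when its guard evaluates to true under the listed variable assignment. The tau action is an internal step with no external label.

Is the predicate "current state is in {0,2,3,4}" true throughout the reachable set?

Answer: INVARIANT HOLDS

Trace:
Inv-set: {0,2,3,4}
Reach set: {0,2,3,4}
  0: safe
  2: safe
  3: safe
  4: safe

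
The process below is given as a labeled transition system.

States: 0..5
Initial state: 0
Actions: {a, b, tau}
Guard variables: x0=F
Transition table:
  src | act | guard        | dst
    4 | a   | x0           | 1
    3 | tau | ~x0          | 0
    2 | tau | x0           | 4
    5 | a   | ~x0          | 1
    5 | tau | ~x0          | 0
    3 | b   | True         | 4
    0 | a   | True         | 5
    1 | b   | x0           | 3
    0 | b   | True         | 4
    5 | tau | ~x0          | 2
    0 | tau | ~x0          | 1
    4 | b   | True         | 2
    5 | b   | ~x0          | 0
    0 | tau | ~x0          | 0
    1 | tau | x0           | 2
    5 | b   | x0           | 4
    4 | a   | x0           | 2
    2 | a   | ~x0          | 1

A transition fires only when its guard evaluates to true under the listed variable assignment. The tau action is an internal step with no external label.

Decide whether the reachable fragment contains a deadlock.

Answer: DEADLOCK at state 1

Trace:
R = {0,1,2,4,5}
  0: a→5  b→4  tau→0  tau→1  [deg 4]
  1: ∅  [deadlock]
  2: a→1  [deg 1]
  4: b→2  [deg 1]
  5: a→1  b→0  tau→0  tau→2  [deg 4]
Path to 1: tau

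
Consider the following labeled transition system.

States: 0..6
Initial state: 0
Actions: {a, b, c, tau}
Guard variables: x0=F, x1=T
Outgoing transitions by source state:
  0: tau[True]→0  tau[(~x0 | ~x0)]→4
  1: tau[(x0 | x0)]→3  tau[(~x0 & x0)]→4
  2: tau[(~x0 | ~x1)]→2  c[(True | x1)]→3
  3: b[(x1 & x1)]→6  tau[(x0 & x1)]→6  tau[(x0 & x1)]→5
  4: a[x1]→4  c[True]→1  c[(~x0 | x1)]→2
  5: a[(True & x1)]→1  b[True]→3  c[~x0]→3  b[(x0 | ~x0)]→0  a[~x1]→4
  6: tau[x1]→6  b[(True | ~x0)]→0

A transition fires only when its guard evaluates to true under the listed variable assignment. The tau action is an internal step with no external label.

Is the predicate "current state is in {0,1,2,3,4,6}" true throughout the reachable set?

Answer: INVARIANT HOLDS

Working:
Safe = {0,1,2,3,4,6}
Reach set: {0,1,2,3,4,6}
  0: ok
  1: ok
  2: ok
  3: ok
  4: ok
  6: ok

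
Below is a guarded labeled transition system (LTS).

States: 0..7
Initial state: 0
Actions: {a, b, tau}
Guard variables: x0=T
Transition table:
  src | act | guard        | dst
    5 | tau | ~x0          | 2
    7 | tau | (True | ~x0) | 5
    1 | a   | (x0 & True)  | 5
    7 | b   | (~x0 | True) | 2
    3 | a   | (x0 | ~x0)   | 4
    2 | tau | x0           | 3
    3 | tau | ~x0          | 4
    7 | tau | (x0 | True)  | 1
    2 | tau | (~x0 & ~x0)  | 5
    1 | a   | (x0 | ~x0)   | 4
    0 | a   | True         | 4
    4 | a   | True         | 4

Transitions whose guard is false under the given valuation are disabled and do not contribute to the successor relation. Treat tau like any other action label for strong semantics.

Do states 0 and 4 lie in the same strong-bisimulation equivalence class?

Refine partition for ~:
  round 0: {{0,1,2,3,4,5,6,7}}
  round 1: {{0,1,3,4},{2},{5,6},{7}}
  round 2: {{0,3,4},{1},{2},{5,6},{7}}
5 equivalence class(es) (converged in 3)
[0]={0,3,4}  [4]={0,3,4}

Answer: BISIMILAR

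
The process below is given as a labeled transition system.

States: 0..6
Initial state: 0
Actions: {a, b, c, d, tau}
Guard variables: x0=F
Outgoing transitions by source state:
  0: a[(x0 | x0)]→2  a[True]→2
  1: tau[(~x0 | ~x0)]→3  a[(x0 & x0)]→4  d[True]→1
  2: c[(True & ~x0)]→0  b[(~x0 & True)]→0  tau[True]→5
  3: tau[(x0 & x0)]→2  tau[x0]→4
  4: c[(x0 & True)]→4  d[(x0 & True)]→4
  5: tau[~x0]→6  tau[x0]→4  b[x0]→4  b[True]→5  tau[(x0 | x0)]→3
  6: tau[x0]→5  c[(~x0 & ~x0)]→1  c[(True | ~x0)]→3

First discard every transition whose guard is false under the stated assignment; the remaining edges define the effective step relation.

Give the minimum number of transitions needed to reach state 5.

BFS to 5:
  L0 = {0}
  L1 = {2}
  L2 = {5}
depth(5)=2, e.g. a·tau

Answer: 2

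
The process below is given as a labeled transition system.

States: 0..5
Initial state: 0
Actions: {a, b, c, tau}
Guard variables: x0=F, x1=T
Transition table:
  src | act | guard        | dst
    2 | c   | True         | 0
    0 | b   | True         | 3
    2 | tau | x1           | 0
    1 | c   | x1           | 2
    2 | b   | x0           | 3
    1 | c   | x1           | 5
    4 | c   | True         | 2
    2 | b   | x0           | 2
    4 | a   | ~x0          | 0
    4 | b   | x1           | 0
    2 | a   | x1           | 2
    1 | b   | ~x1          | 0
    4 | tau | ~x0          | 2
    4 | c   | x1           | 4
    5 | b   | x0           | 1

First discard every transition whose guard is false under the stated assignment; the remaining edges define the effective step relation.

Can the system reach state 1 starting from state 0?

After dropping false guards: 11 live edges.
depth 0: {0}
depth 1: {3}  total {0,3}
Reach set: {0,3}

Answer: UNREACHABLE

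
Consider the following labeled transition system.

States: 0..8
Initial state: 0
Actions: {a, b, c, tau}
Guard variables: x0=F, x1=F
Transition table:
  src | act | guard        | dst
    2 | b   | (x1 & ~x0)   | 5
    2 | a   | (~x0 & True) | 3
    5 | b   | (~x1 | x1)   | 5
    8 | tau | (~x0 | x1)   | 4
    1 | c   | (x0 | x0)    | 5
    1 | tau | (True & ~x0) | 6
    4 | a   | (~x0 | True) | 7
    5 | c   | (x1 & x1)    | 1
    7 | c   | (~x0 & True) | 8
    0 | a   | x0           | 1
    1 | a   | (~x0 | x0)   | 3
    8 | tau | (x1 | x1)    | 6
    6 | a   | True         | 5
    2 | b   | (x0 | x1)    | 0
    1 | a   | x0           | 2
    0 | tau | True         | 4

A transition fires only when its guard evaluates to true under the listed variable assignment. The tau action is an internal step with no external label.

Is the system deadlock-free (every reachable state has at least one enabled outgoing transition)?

R = {0,4,7,8}
  0: tau→4  [1 exit(s)]
  4: a→7  [1 exit(s)]
  7: c→8  [1 exit(s)]
  8: tau→4  [1 exit(s)]

Answer: DEADLOCK-FREE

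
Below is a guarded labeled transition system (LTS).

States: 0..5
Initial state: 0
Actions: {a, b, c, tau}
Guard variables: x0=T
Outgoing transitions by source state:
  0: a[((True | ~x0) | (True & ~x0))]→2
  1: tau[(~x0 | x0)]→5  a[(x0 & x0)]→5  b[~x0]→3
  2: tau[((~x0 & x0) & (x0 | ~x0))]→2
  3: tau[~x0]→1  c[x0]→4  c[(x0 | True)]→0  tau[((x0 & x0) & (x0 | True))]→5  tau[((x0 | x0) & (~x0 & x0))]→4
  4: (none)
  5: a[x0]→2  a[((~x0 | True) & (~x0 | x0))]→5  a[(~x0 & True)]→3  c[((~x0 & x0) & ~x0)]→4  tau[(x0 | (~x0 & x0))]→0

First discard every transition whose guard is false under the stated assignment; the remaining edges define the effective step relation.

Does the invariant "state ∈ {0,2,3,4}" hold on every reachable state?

Inv-set: {0,2,3,4}
R = {0,2}
  0: ✓
  2: ✓

Answer: INVARIANT HOLDS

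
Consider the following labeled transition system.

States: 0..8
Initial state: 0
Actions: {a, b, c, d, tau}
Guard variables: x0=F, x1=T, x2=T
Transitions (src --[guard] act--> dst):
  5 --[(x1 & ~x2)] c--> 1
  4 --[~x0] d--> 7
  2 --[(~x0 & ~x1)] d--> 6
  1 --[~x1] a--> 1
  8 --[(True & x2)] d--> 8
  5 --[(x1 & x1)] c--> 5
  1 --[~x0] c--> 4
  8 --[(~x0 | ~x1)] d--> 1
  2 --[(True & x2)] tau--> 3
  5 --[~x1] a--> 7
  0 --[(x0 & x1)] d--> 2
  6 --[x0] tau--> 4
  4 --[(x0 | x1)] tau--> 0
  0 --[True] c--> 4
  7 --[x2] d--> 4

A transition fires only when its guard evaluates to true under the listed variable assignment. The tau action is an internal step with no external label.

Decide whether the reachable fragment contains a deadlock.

Reachable = {0,4,7}
  0: c→4  [1 exit(s)]
  4: d→7  tau→0  [2 exit(s)]
  7: d→4  [1 exit(s)]

Answer: DEADLOCK-FREE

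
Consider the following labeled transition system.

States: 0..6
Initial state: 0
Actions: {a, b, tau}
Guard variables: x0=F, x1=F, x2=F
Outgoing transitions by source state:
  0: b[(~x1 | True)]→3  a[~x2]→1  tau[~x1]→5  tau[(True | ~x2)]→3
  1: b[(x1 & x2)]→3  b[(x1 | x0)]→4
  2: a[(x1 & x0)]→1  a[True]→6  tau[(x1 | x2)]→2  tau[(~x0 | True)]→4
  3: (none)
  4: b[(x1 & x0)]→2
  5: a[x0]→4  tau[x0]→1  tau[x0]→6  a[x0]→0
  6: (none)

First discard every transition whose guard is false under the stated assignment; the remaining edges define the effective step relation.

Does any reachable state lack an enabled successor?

Answer: DEADLOCK at state 1

Trace:
Reachable = {0,1,3,5}
  0: a→1  b→3  tau→3  tau→5  [4 out]
  1: ∅  [STUCK]
  3: ∅  [STUCK]
  5: ∅  [STUCK]
witness 1: a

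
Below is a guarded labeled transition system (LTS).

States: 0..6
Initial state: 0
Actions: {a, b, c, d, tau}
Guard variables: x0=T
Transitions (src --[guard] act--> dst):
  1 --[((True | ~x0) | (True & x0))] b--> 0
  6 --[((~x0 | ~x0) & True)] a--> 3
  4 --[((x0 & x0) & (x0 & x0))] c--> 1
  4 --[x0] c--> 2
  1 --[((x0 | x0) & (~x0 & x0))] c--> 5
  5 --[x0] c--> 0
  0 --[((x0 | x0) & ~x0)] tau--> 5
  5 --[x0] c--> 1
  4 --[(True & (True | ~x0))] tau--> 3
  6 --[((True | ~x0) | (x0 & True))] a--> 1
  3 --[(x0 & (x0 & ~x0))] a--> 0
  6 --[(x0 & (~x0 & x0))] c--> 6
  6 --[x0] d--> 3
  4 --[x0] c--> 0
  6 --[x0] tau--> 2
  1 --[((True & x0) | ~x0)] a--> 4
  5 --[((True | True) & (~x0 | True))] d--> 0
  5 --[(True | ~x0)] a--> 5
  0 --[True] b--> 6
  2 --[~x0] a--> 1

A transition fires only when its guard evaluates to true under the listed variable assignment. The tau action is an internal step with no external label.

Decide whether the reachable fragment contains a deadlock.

Reachable = {0,1,2,3,4,6}
  0: b→6  [deg 1]
  1: a→4  b→0  [deg 2]
  2: ∅  [deadlock]
  3: ∅  [deadlock]
  4: c→0  c→1  c→2  tau→3  [deg 4]
  6: a→1  d→3  tau→2  [deg 3]
Path to 2: b·tau

Answer: DEADLOCK at state 2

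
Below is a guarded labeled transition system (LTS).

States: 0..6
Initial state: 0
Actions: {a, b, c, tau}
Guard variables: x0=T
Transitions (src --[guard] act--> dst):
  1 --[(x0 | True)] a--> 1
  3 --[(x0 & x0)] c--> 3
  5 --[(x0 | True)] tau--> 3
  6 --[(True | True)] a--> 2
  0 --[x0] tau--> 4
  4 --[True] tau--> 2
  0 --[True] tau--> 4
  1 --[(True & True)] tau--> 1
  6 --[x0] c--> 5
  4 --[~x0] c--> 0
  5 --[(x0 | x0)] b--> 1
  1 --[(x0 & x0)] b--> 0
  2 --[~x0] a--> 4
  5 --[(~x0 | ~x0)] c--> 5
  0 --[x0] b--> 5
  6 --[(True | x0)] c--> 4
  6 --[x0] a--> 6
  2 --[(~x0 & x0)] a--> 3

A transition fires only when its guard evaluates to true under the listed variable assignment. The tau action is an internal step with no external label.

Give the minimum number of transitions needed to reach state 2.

Answer: 2

Trace:
Breadth-first toward 2:
  Layer 0: {0}
  Layer 1: {4,5}
  Layer 2: {1,2,3}
2 enters at depth 2; path tau·tau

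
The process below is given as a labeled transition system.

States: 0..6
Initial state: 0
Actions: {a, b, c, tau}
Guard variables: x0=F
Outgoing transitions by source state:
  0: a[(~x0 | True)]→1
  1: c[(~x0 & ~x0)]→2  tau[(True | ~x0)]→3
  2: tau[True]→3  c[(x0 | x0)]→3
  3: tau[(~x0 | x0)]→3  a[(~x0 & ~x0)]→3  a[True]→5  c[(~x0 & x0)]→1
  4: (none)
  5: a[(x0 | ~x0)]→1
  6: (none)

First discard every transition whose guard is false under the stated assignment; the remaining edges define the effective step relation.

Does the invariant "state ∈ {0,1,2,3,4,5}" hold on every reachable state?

Answer: INVARIANT HOLDS

Analysis:
Inv-set: {0,1,2,3,4,5}
Reachable = {0,1,2,3,5}
  0: ok
  1: ok
  2: ok
  3: ok
  5: ok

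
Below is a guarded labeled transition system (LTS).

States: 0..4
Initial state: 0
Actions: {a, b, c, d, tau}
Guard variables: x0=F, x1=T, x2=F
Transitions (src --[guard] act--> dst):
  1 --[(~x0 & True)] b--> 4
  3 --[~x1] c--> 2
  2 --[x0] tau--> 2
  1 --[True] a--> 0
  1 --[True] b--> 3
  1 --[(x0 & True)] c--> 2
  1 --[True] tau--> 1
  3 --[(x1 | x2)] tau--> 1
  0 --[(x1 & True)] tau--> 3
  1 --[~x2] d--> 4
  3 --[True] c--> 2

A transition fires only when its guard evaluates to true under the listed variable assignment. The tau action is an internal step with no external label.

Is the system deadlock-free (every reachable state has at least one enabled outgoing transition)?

Reachable = {0,1,2,3,4}
  0: tau→3  [1 exit(s)]
  1: a→0  b→3  b→4  d→4  tau→1  [5 exit(s)]
  2: ∅  [deadlock]
  3: c→2  tau→1  [2 exit(s)]
  4: ∅  [deadlock]
trace reaching 2: tau·c

Answer: DEADLOCK at state 2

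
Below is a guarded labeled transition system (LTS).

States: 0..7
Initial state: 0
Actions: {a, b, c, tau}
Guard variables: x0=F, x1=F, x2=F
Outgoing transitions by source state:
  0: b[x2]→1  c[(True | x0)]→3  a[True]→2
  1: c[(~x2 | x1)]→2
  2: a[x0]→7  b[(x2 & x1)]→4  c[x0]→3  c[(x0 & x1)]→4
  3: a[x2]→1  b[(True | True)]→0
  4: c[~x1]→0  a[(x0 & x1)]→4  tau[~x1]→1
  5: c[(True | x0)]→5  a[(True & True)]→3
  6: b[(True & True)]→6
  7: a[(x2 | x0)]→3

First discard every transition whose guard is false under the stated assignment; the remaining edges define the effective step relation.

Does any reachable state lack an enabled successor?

Answer: DEADLOCK at state 2

Trace:
Reachable = {0,2,3}
  0: a→2  c→3  [2 exit(s)]
  2: ∅  [STUCK]
  3: b→0  [1 exit(s)]
witness 2: a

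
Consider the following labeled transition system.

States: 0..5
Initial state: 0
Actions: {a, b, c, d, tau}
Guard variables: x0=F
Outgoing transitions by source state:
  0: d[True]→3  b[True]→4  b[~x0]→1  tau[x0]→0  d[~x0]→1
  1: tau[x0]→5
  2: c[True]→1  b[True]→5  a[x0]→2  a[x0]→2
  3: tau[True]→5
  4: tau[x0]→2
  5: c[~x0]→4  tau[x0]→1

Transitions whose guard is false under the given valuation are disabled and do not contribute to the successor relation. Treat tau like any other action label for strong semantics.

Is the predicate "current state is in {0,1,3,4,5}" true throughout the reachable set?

Answer: INVARIANT HOLDS

Trace:
Inv-set: {0,1,3,4,5}
Reachable = {0,1,3,4,5}
  0: ✓
  1: ✓
  3: ✓
  4: ✓
  5: ✓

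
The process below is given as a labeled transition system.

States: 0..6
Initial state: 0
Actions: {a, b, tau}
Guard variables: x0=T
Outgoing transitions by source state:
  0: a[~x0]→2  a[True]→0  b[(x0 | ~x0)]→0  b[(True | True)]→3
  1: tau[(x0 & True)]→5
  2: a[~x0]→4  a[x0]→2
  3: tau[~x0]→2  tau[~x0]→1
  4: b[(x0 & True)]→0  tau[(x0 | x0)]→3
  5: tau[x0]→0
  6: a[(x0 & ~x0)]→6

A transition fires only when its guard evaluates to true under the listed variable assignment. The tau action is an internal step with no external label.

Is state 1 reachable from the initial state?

Guard filter leaves 8 enabled edge(s).
L0 = {0}
L1 = {3}  total {0,3}
Reachable = {0,3}

Answer: UNREACHABLE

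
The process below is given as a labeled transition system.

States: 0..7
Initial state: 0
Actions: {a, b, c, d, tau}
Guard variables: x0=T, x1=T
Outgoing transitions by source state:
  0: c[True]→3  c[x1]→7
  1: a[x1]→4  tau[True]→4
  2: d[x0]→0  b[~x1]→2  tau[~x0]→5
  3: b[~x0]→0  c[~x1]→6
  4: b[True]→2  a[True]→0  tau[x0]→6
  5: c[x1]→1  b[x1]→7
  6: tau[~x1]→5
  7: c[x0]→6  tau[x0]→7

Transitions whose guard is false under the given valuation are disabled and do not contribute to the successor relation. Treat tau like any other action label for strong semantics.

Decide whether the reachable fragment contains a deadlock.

Answer: DEADLOCK at state 3

Trace:
Reachable = {0,3,6,7}
  0: c→3  c→7  [2 out]
  3: ∅  [deadlock]
  6: ∅  [deadlock]
  7: c→6  tau→7  [2 out]
Path to 3: c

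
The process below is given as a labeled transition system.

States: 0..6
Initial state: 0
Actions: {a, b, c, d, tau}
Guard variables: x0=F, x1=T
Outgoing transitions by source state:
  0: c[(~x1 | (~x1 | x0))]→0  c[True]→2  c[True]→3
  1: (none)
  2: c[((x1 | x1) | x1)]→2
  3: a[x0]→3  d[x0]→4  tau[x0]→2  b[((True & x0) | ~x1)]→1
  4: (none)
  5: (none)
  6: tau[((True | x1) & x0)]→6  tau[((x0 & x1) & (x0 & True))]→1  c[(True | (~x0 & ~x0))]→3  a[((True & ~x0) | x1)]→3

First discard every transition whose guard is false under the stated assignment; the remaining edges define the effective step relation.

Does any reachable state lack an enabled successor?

Reach set: {0,2,3}
  0: c→2  c→3  [deg 2]
  2: c→2  [deg 1]
  3: ∅  [deadlock]
Path to 3: c

Answer: DEADLOCK at state 3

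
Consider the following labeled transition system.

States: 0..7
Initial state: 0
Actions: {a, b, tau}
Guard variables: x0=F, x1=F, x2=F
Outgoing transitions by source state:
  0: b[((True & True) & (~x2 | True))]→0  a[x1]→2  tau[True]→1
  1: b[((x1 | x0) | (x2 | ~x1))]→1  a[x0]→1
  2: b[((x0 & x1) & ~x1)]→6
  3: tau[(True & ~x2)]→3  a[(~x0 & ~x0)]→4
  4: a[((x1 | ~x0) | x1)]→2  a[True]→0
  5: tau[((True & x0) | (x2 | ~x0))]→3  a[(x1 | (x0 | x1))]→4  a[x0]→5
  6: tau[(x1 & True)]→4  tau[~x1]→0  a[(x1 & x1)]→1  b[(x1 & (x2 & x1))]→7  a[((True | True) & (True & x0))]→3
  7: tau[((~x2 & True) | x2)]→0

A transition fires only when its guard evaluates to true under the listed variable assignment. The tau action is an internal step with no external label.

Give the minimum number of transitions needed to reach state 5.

Breadth-first toward 5:
  depth 0: {0}
  depth 1: {1}
5 never appears.

Answer: UNREACHABLE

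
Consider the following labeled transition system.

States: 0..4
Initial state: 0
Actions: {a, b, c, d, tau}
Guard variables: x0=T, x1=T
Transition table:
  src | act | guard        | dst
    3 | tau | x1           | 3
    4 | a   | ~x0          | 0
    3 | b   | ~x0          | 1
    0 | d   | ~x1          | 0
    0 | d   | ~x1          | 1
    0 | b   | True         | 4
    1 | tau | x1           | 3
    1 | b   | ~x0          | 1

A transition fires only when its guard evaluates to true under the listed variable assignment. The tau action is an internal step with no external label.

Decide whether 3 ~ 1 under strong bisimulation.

Compute ~ classes (split until stable):
  P[0] = {{0,1,2,3,4}}
  P[1] = {{0},{1,3},{2,4}}
stable after 2 split(s): 3 block(s)
class of 3: {1,3}; class of 1: {1,3}

Answer: BISIMILAR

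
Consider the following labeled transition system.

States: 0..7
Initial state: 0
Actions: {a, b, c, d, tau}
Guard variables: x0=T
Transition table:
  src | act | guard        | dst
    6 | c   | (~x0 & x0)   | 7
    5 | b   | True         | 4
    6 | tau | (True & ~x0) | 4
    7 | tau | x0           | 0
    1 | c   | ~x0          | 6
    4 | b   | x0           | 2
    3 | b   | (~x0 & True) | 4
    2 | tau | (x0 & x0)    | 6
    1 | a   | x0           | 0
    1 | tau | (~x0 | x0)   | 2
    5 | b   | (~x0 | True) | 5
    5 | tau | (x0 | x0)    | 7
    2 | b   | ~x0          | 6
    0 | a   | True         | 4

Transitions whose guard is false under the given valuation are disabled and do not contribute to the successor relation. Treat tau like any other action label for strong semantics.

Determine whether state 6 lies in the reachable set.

Guard filter leaves 9 enabled edge(s).
Layer 0: {0}
Layer 1: {4}  now seen {0,4}
Layer 2: {2}  now seen {0,2,4}
Layer 3: {6}  now seen {0,2,4,6}
R = {0,2,4,6}
Path to 6: a·b·tau

Answer: REACHABLE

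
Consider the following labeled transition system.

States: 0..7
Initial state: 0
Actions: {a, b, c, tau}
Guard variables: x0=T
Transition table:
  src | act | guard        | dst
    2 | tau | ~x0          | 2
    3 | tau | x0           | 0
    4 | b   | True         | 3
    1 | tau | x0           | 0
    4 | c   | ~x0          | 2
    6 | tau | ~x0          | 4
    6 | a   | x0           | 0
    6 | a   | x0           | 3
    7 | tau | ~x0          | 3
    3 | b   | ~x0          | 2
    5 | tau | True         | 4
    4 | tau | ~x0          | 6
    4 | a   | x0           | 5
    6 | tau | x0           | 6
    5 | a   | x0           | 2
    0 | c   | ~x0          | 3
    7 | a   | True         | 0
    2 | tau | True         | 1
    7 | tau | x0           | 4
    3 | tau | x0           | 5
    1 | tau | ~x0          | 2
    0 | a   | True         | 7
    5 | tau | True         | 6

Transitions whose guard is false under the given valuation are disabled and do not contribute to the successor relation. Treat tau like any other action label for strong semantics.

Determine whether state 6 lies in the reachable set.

15 transition(s) survive guard evaluation.
depth 0: {0}
depth 1: {7}  total {0,7}
depth 2: {4}  total {0,4,7}
depth 3: {3,5}  total {0,3,4,5,7}
depth 4: {2,6}  total {0,2,3,4,5,6,7}
depth 5: {1}  total {0,1,2,3,4,5,6,7}
Reachable = {0,1,2,3,4,5,6,7}
witness 6: a·tau·a·tau

Answer: REACHABLE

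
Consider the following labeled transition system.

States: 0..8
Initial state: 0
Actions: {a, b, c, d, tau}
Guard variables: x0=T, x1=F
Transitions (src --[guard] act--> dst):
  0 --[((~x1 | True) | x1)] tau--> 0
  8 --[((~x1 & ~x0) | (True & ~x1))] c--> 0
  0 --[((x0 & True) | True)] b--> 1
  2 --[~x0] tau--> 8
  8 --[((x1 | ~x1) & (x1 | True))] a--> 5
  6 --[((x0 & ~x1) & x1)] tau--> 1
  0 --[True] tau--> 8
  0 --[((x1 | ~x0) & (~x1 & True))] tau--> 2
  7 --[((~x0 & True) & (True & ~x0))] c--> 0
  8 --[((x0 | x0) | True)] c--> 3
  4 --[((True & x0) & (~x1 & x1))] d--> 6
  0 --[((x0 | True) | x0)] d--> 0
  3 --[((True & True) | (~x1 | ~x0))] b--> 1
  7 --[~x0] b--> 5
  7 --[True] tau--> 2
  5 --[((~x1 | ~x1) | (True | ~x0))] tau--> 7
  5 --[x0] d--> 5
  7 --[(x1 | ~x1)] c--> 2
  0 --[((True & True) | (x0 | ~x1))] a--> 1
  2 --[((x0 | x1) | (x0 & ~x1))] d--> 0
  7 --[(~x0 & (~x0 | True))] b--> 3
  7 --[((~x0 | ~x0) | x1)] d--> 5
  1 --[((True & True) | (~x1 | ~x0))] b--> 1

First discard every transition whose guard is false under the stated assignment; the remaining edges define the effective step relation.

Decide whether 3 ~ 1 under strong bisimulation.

Answer: BISIMILAR

Working:
Compute ~ classes (split until stable):
  P[0] = {{0,1,2,3,4,5,6,7,8}}
  P[1] = {{0},{1,3},{2},{4,6},{5},{7},{8}}
7 equivalence class(es) (converged in 2)
[3]={1,3}  [1]={1,3}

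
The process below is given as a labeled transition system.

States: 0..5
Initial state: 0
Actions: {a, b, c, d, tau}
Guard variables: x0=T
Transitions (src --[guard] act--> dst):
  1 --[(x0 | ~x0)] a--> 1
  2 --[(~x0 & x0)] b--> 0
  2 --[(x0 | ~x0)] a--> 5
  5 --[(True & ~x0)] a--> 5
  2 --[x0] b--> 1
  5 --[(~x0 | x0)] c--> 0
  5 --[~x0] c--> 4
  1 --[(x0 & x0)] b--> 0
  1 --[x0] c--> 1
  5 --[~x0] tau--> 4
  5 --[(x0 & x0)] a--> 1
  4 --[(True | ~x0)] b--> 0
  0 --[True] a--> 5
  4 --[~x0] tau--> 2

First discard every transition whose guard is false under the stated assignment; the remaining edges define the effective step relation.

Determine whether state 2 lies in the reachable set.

Guard filter leaves 9 enabled edge(s).
Layer 0: {0}
Layer 1: {5}  total {0,5}
Layer 2: {1}  total {0,1,5}
Reachable = {0,1,5}

Answer: UNREACHABLE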